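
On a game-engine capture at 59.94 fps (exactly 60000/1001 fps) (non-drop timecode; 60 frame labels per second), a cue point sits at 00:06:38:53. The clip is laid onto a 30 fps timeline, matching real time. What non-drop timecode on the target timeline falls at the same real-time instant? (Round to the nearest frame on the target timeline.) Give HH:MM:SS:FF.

00:06:39:08

Source frame index: (0×3600 + 6×60 + 38) × 60 + 53 = 23933.
Real time: 23933 / (60000/1001) = 23956933/60000 s.
Target frame: (23956933/60000) × (30) = 23956933/2000 ≈ 11978.467 → 11978.
At 30 labels/s: frame 11978 → 00:06:39:08.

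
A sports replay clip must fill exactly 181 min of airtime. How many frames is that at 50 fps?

543000 frames

181 min = 10860 s.
Frames = 10860 × 50 = 543000.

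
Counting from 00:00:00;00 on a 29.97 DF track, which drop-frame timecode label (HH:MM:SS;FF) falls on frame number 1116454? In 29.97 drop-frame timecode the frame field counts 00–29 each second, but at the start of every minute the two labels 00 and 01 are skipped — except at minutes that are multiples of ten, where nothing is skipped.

Each 10-minute DF block holds 10 × 60 × 30 − 9 × 2 = 17982 frames. 1116454 ÷ 17982 → 62 full blocks, remainder 1570.
Within the partial block the first minute is 1800 frames and each further minute 1798, so 0 further minute boundaries passed. Total skipped labels = 18 × 62 + 2 × 0 = 1116.
Non-drop label index = 1116454 + 1116 = 1117570; at 30 labels/s that is 10:20:52:10, i.e. DF 10:20:52;10.

10:20:52;10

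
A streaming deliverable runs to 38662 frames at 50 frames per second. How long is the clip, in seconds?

773.24 seconds

Running time = 38662 / (50) = 773.24 s.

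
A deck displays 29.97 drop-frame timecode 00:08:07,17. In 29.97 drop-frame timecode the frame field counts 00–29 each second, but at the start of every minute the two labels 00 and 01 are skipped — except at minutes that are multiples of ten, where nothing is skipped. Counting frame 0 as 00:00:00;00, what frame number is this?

As if non-drop at 30 labels/s: (0 × 3600 + 8 × 60 + 7) × 30 + 17 = 14627.
Minute boundaries passed: 8; those not divisible by 10: 8 − 0 = 8; dropped labels = 2 × 8 = 16.
Actual frame index = 14627 − 16 = 14611.

14611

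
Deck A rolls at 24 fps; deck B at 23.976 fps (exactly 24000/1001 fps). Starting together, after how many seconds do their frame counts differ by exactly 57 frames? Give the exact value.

2377.375 seconds

The gap grows by |24000/1001 − 24| = 24/1001 frames per second.
Time for a 57-frame gap: 57 ÷ (24/1001) = 2377.375 s.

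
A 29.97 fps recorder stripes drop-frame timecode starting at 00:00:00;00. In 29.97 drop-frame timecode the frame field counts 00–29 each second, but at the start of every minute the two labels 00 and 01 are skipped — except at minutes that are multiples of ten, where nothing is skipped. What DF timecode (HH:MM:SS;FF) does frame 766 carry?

00:00:25;16

Ten DF minutes hold 17982 frames, so frame 766 lies in block 0 (frames 0–17981) with 766 frames into that block.
The block's first minute is 1800 frames and the rest 1798 each; 766 frames reaches minute 0, so 0 × 18 + 0 × 2 = 0 labels have been skipped so far.
Adding those back, label number 766 + 0 = 766 at 30 labels/s is 25 s + 16 f = 0 h 0 min 25 s frame 16, i.e. 00:00:25;16.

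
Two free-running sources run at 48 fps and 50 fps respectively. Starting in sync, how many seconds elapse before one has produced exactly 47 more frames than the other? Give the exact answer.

23.5 seconds

The gap grows by |50 − 48| = 2 frames per second.
Time for a 47-frame gap: 47 ÷ (2) = 23.5 s.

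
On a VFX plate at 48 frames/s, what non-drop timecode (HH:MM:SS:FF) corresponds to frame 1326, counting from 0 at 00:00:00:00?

00:00:27:30

1326 ÷ 48 = 27 full seconds, remainder 30 frames.
27 s = 0 h 0 min 27 s.
Timecode: 00:00:27:30.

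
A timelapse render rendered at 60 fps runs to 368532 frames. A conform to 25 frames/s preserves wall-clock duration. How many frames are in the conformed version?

153555 frames

Target frames = source frames × (target rate / source rate) = 368532 × (25)/(60) = 368532 × 5/12 = 153555.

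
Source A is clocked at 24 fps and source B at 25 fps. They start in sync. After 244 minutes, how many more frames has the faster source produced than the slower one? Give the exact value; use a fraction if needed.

14640 frames

244 min = 14640 s.
A emits 24 × 14640 = 351360 frames; B emits 25 × 14640 = 366000.
Difference = 14640 frames; B is ahead of A.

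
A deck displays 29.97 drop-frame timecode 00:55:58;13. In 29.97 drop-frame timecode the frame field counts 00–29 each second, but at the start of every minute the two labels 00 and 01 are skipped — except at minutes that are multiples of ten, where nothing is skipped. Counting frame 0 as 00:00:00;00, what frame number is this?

100653

Complete 10-minute blocks: 5, each 17982 frames → 89910.
Remaining 5 whole minutes in the current block: 1800 + 4 × 1798 = 8992 frames.
Within the current minute: 58 × 30 + 13 − 2 = 1751 (labels ;00/;01 skipped at this minute). Total = 89910 + 8992 + 1751 = 100653.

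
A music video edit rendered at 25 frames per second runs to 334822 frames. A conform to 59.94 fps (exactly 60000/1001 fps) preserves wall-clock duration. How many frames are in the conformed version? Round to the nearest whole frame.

802770 frames

Frames at target rate = 334822 × (60000/1001) / (25) = 803572800/1001 ≈ 802770.030.
Nearest whole frame: 802770.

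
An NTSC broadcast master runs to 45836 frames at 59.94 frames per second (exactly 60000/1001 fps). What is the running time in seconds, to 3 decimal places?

764.697 seconds

Running time = 45836 × 1001/60000 = 11470459/15000 s ≈ 764.697 s.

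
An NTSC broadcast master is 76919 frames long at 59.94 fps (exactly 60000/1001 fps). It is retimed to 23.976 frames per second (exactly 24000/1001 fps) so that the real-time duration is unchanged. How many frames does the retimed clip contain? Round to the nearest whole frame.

30768 frames

Frames at target rate = 76919 × (24000/1001) / (60000/1001) = 153838/5 ≈ 30767.600.
Nearest whole frame: 30768.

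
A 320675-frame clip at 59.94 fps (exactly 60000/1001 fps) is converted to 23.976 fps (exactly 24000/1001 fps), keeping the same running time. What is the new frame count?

Target frames = source frames × (target rate / source rate) = 320675 × (24000/1001)/(60000/1001) = 320675 × 2/5 = 128270.

128270 frames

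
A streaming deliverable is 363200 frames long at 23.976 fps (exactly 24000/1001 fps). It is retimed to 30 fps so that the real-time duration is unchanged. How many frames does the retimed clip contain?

454454 frames

Target frames = source frames × (target rate / source rate) = 363200 × (30)/(24000/1001) = 363200 × 1001/800 = 454454.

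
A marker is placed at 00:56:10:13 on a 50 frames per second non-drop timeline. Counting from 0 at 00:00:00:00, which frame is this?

frame 168513

Total seconds to the label: (0 × 3600 + 56 × 60 + 10) = 3370.
Frame index = 3370 × 50 + 13 = 168513.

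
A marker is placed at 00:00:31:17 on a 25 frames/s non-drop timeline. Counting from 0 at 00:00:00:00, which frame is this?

792

Total seconds to the label: (0 × 3600 + 0 × 60 + 31) = 31.
Frame index = 31 × 25 + 17 = 792.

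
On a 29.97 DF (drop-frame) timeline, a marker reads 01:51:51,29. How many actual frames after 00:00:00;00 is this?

Complete 10-minute blocks: 11, each 17982 frames → 197802.
Remaining 1 whole minute in the current block: 1800 + 0 × 1798 = 1800 frames.
Within the current minute: 51 × 30 + 29 − 2 = 1557 (labels ;00/;01 skipped at this minute). Total = 197802 + 1800 + 1557 = 201159.

201159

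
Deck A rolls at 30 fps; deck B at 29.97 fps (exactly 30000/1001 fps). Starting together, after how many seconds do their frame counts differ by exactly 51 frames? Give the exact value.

1701.7 seconds

The gap grows by |30000/1001 − 30| = 30/1001 frames per second.
Time for a 51-frame gap: 51 ÷ (30/1001) = 1701.7 s.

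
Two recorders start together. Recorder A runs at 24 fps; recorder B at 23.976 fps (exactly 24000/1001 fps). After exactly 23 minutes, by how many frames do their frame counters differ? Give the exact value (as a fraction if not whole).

23 min = 1380 s.
A emits 24 × 1380 = 33120 frames; B emits 24000/1001 × 1380 = 33120000/1001.
Difference = 33120/1001 frames (≈ 33.0869); B is behind A.

33120/1001 frames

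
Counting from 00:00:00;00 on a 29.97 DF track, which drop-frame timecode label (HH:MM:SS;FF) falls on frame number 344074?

03:11:20;18

Each 10-minute DF block holds 10 × 60 × 30 − 9 × 2 = 17982 frames. 344074 ÷ 17982 → 19 full blocks, remainder 2416.
Within the partial block the first minute is 1800 frames and each further minute 1798, so 1 further minute boundary passed. Total skipped labels = 18 × 19 + 2 × 1 = 344.
Non-drop label index = 344074 + 344 = 344418; at 30 labels/s that is 03:11:20:18, i.e. DF 03:11:20;18.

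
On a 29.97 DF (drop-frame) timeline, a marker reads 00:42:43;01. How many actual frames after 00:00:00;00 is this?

Complete 10-minute blocks: 4, each 17982 frames → 71928.
Remaining 2 whole minutes in the current block: 1800 + 1 × 1798 = 3598 frames.
Within the current minute: 43 × 30 + 1 − 2 = 1289 (labels ;00/;01 skipped at this minute). Total = 71928 + 3598 + 1289 = 76815.

76815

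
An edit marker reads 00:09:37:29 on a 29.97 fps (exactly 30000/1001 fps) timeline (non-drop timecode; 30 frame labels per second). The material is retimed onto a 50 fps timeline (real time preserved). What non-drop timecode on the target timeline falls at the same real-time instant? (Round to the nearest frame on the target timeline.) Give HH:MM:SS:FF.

00:09:38:27

Source frame index: (0×3600 + 9×60 + 37) × 30 + 29 = 17339.
Real time: 17339 / (30000/1001) = 17356339/30000 s.
Target frame: (17356339/30000) × (50) = 17356339/600 ≈ 28927.232 → 28927.
At 50 labels/s: frame 28927 → 00:09:38:27.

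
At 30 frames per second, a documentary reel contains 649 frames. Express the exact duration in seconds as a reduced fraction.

649/30 seconds

Running time = 649 ÷ (30) = 649 × 1/30 = 649/30 s.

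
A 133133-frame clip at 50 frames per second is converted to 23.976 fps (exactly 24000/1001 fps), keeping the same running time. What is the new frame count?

Target frames = source frames × (target rate / source rate) = 133133 × (24000/1001)/(50) = 133133 × 480/1001 = 63840.

63840 frames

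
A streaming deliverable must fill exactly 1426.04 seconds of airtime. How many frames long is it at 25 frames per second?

35651 frames

Frames = 1426.04 × 25 = 35651.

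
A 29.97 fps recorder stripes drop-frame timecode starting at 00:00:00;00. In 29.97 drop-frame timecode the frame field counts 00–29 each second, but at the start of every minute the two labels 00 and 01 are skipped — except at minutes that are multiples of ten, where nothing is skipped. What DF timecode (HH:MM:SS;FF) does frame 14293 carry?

00:07:56;27

Each 10-minute DF block holds 10 × 60 × 30 − 9 × 2 = 17982 frames. 14293 ÷ 17982 → 0 full blocks, remainder 14293.
Within the partial block the first minute is 1800 frames and each further minute 1798, so 7 further minute boundaries passed. Total skipped labels = 18 × 0 + 2 × 7 = 14.
Non-drop label index = 14293 + 14 = 14307; at 30 labels/s that is 00:07:56:27, i.e. DF 00:07:56;27.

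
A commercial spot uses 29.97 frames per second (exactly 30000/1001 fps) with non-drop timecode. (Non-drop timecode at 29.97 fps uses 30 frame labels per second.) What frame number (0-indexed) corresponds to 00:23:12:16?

Total seconds to the label: (0 × 3600 + 23 × 60 + 12) = 1392.
Frame index = 1392 × 30 + 16 = 41776.

frame 41776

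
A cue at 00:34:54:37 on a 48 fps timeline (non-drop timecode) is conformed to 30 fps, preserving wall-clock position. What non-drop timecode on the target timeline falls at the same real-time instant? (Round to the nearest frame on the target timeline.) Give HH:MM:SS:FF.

00:34:54:23

Source frame index: (0×3600 + 34×60 + 54) × 48 + 37 = 100549.
Real time: 100549 / (48) = 100549/48 s.
Target frame: (100549/48) × (30) = 502745/8 ≈ 62843.125 → 62843.
At 30 labels/s: frame 62843 → 00:34:54:23.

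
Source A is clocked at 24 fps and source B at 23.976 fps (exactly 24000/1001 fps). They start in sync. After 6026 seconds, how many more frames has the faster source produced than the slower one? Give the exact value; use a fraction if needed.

144624/1001 frames

A emits 24 × 6026 = 144624 frames; B emits 24000/1001 × 6026 = 144624000/1001.
Difference = 144624/1001 frames (≈ 144.4795); B is behind A.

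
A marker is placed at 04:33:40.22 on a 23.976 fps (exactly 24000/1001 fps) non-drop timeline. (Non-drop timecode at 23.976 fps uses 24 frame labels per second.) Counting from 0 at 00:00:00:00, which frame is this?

Total seconds to the label: (4 × 3600 + 33 × 60 + 40) = 16420.
Frame index = 16420 × 24 + 22 = 394102.

frame 394102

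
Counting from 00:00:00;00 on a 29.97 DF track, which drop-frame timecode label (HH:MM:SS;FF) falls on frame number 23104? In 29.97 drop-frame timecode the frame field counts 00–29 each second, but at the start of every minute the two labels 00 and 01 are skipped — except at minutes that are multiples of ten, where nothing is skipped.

Each 10-minute DF block holds 10 × 60 × 30 − 9 × 2 = 17982 frames. 23104 ÷ 17982 → 1 full block, remainder 5122.
Within the partial block the first minute is 1800 frames and each further minute 1798, so 2 further minute boundaries passed. Total skipped labels = 18 × 1 + 2 × 2 = 22.
Non-drop label index = 23104 + 22 = 23126; at 30 labels/s that is 00:12:50:26, i.e. DF 00:12:50;26.

00:12:50;26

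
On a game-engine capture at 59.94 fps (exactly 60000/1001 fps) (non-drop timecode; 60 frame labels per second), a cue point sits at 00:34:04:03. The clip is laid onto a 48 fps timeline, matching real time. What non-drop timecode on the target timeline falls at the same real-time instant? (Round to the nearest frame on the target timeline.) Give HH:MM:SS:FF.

Source frame index: (0×3600 + 34×60 + 4) × 60 + 3 = 122643.
Real time: 122643 / (60000/1001) = 40921881/20000 s.
Target frame: (40921881/20000) × (48) = 122765643/1250 ≈ 98212.514 → 98213.
At 48 labels/s: frame 98213 → 00:34:06:05.

00:34:06:05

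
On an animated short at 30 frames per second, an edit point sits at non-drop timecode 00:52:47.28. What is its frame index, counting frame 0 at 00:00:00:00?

Total seconds to the label: (0 × 3600 + 52 × 60 + 47) = 3167.
Frame index = 3167 × 30 + 28 = 95038.

frame 95038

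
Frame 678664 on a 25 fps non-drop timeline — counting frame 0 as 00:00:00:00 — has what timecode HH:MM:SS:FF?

678664 ÷ 25 = 27146 full seconds, remainder 14 frames.
27146 s = 7 h 32 min 26 s.
Timecode: 07:32:26:14.

07:32:26:14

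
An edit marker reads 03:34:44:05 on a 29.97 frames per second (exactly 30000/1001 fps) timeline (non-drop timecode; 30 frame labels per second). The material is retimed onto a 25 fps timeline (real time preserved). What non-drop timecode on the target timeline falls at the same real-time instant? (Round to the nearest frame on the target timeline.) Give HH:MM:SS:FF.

03:34:57:01

Source frame index: (3×3600 + 34×60 + 44) × 30 + 5 = 386525.
Real time: 386525 / (30000/1001) = 15476461/1200 s.
Target frame: (15476461/1200) × (25) = 15476461/48 ≈ 322426.271 → 322426.
At 25 labels/s: frame 322426 → 03:34:57:01.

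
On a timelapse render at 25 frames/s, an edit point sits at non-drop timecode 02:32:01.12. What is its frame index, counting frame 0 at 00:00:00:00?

frame 228037

Total seconds to the label: (2 × 3600 + 32 × 60 + 1) = 9121.
Frame index = 9121 × 25 + 12 = 228037.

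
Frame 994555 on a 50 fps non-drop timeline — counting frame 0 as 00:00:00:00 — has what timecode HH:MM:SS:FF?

05:31:31:05

994555 ÷ 50 = 19891 full seconds, remainder 5 frames.
19891 s = 5 h 31 min 31 s.
Timecode: 05:31:31:05.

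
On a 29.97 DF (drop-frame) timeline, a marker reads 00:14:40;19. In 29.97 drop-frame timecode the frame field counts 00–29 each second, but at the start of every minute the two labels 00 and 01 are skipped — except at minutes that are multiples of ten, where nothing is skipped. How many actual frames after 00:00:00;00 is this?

Complete 10-minute blocks: 1, each 17982 frames → 17982.
Remaining 4 whole minutes in the current block: 1800 + 3 × 1798 = 7194 frames.
Within the current minute: 40 × 30 + 19 − 2 = 1217 (labels ;00/;01 skipped at this minute). Total = 17982 + 7194 + 1217 = 26393.

26393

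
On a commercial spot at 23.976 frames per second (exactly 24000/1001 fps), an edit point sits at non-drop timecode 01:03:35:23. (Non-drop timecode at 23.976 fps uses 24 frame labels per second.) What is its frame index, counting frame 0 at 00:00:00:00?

Total seconds to the label: (1 × 3600 + 3 × 60 + 35) = 3815.
Frame index = 3815 × 24 + 23 = 91583.

frame 91583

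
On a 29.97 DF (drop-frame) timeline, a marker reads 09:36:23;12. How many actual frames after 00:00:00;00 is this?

As if non-drop at 30 labels/s: (9 × 3600 + 36 × 60 + 23) × 30 + 12 = 1037502.
Minute boundaries passed: 576; those not divisible by 10: 576 − 57 = 519; dropped labels = 2 × 519 = 1038.
Actual frame index = 1037502 − 1038 = 1036464.

1036464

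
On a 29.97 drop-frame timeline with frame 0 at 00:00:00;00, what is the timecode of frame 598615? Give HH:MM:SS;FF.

05:32:53;23

Each 10-minute DF block holds 10 × 60 × 30 − 9 × 2 = 17982 frames. 598615 ÷ 17982 → 33 full blocks, remainder 5209.
Within the partial block the first minute is 1800 frames and each further minute 1798, so 2 further minute boundaries passed. Total skipped labels = 18 × 33 + 2 × 2 = 598.
Non-drop label index = 598615 + 598 = 599213; at 30 labels/s that is 05:32:53:23, i.e. DF 05:32:53;23.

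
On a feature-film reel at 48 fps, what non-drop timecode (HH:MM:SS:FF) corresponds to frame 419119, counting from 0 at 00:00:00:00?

02:25:31:31

419119 ÷ 48 = 8731 full seconds, remainder 31 frames.
8731 s = 2 h 25 min 31 s.
Timecode: 02:25:31:31.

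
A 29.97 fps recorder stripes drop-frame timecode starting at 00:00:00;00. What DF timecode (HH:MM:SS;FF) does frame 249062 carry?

Each 10-minute DF block holds 10 × 60 × 30 − 9 × 2 = 17982 frames. 249062 ÷ 17982 → 13 full blocks, remainder 15296.
Within the partial block the first minute is 1800 frames and each further minute 1798, so 8 further minute boundaries passed. Total skipped labels = 18 × 13 + 2 × 8 = 250.
Non-drop label index = 249062 + 250 = 249312; at 30 labels/s that is 02:18:30:12, i.e. DF 02:18:30;12.

02:18:30;12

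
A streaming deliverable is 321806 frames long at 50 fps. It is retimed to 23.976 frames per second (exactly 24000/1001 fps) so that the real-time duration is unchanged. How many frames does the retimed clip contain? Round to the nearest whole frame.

Frames at target rate = 321806 × (24000/1001) / (50) = 154466880/1001 ≈ 154312.567.
Nearest whole frame: 154313.

154313 frames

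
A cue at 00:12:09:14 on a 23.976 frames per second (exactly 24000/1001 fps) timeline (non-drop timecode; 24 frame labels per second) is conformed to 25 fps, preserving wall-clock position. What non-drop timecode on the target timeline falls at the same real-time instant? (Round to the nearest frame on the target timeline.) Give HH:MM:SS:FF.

Source frame index: (0×3600 + 12×60 + 9) × 24 + 14 = 17510.
Real time: 17510 / (24000/1001) = 1752751/2400 s.
Target frame: (1752751/2400) × (25) = 1752751/96 ≈ 18257.823 → 18258.
At 25 labels/s: frame 18258 → 00:12:10:08.

00:12:10:08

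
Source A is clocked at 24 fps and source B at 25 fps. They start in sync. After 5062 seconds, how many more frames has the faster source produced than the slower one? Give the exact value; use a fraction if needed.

5062 frames

A emits 24 × 5062 = 121488 frames; B emits 25 × 5062 = 126550.
Difference = 5062 frames; B is ahead of A.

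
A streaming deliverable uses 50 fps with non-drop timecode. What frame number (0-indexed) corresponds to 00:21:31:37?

Total seconds to the label: (0 × 3600 + 21 × 60 + 31) = 1291.
Frame index = 1291 × 50 + 37 = 64587.

64587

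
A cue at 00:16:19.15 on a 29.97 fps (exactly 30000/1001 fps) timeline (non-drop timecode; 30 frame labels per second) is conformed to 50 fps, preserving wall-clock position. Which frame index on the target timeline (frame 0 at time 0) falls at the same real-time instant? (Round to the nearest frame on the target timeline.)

Source frame index: (0×3600 + 16×60 + 19) × 30 + 15 = 29385.
Real time: 29385 / (30000/1001) = 1960959/2000 s.
Target frame: (1960959/2000) × (50) = 1960959/40 ≈ 49023.975 → 49024.

frame 49024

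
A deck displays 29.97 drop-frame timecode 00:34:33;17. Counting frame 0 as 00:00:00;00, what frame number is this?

62145

Complete 10-minute blocks: 3, each 17982 frames → 53946.
Remaining 4 whole minutes in the current block: 1800 + 3 × 1798 = 7194 frames.
Within the current minute: 33 × 30 + 17 − 2 = 1005 (labels ;00/;01 skipped at this minute). Total = 53946 + 7194 + 1005 = 62145.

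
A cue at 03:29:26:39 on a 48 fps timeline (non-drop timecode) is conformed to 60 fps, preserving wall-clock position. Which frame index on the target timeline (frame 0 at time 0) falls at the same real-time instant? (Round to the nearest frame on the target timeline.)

Source frame index: (3×3600 + 29×60 + 26) × 48 + 39 = 603207.
Real time: 603207 / (48) = 201069/16 s.
Target frame: (201069/16) × (60) = 3016035/4 ≈ 754008.750 → 754009.

frame 754009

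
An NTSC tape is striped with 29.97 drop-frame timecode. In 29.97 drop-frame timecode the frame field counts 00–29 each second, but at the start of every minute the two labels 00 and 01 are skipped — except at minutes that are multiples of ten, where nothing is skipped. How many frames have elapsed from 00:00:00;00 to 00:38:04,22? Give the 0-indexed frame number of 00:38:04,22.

68472

Complete 10-minute blocks: 3, each 17982 frames → 53946.
Remaining 8 whole minutes in the current block: 1800 + 7 × 1798 = 14386 frames.
Within the current minute: 4 × 30 + 22 − 2 = 140 (labels ;00/;01 skipped at this minute). Total = 53946 + 14386 + 140 = 68472.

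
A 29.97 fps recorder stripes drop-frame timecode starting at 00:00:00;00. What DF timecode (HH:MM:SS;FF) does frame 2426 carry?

00:01:20;28

Each 10-minute DF block holds 10 × 60 × 30 − 9 × 2 = 17982 frames. 2426 ÷ 17982 → 0 full blocks, remainder 2426.
Within the partial block the first minute is 1800 frames and each further minute 1798, so 1 further minute boundary passed. Total skipped labels = 18 × 0 + 2 × 1 = 2.
Non-drop label index = 2426 + 2 = 2428; at 30 labels/s that is 00:01:20:28, i.e. DF 00:01:20;28.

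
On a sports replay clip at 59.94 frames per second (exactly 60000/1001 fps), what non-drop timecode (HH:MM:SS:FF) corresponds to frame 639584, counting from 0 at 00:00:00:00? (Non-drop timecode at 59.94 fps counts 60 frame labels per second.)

02:57:39:44

639584 ÷ 60 = 10659 full seconds, remainder 44 frames.
10659 s = 2 h 57 min 39 s.
Timecode: 02:57:39:44.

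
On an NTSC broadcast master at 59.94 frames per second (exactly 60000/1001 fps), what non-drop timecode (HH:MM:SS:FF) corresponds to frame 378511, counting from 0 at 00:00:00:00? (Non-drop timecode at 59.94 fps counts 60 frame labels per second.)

01:45:08:31

378511 ÷ 60 = 6308 full seconds, remainder 31 frames.
6308 s = 1 h 45 min 8 s.
Timecode: 01:45:08:31.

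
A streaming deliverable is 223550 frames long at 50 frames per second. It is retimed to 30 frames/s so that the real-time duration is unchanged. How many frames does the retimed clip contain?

Target frames = source frames × (target rate / source rate) = 223550 × (30)/(50) = 223550 × 3/5 = 134130.

134130 frames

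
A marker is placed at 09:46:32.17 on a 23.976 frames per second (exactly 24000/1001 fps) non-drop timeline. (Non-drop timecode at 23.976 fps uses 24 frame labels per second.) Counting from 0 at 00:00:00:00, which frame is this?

frame 844625

Total seconds to the label: (9 × 3600 + 46 × 60 + 32) = 35192.
Frame index = 35192 × 24 + 17 = 844625.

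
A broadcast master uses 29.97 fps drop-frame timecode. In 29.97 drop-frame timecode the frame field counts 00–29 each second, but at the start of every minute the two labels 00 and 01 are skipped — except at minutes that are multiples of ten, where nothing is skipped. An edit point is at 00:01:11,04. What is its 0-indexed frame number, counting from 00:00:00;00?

Complete 10-minute blocks: 0, each 17982 frames → 0.
Remaining 1 whole minute in the current block: 1800 + 0 × 1798 = 1800 frames.
Within the current minute: 11 × 30 + 4 − 2 = 332 (labels ;00/;01 skipped at this minute). Total = 0 + 1800 + 332 = 2132.

2132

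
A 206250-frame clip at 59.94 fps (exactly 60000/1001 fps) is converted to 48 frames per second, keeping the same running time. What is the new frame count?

165165 frames

Target frames = source frames × (target rate / source rate) = 206250 × (48)/(60000/1001) = 206250 × 1001/1250 = 165165.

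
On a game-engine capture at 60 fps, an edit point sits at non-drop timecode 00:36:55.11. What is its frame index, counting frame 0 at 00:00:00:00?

Total seconds to the label: (0 × 3600 + 36 × 60 + 55) = 2215.
Frame index = 2215 × 60 + 11 = 132911.

frame 132911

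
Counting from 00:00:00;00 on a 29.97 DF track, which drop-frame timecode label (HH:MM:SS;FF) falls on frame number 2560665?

Each 10-minute DF block holds 10 × 60 × 30 − 9 × 2 = 17982 frames. 2560665 ÷ 17982 → 142 full blocks, remainder 7221.
Within the partial block the first minute is 1800 frames and each further minute 1798, so 4 further minute boundaries passed. Total skipped labels = 18 × 142 + 2 × 4 = 2564.
Non-drop label index = 2560665 + 2564 = 2563229; at 30 labels/s that is 23:44:00:29, i.e. DF 23:44:00;29.

23:44:00;29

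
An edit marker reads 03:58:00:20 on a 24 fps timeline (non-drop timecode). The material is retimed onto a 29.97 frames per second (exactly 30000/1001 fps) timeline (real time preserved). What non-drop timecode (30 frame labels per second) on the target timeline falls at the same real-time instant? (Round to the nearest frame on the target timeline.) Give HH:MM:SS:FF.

03:57:46:17

Source frame index: (3×3600 + 58×60 + 0) × 24 + 20 = 342740.
Real time: 342740 / (24) = 85685/6 s.
Target frame: (85685/6) × (30000/1001) = 428425000/1001 ≈ 427997.003 → 427997.
At 30 labels/s: frame 427997 → 03:57:46:17.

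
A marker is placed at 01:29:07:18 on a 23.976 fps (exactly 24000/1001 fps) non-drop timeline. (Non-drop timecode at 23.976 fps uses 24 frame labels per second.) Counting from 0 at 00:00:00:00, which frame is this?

frame 128346

Total seconds to the label: (1 × 3600 + 29 × 60 + 7) = 5347.
Frame index = 5347 × 24 + 18 = 128346.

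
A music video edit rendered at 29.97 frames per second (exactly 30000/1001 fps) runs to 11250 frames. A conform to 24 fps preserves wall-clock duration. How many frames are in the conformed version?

Target frames = source frames × (target rate / source rate) = 11250 × (24)/(30000/1001) = 11250 × 1001/1250 = 9009.

9009 frames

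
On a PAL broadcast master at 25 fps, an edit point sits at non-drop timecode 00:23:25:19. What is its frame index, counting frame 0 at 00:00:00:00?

Total seconds to the label: (0 × 3600 + 23 × 60 + 25) = 1405.
Frame index = 1405 × 25 + 19 = 35144.

35144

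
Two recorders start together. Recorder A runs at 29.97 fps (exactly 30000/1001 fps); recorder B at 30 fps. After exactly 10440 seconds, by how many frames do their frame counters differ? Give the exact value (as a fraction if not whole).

A emits 30000/1001 × 10440 = 313200000/1001 frames; B emits 30 × 10440 = 313200.
Difference = 313200/1001 frames (≈ 312.8871); B is ahead of A.

313200/1001 frames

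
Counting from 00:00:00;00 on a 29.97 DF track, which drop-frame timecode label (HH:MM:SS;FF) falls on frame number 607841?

05:38:01;21

Each 10-minute DF block holds 10 × 60 × 30 − 9 × 2 = 17982 frames. 607841 ÷ 17982 → 33 full blocks, remainder 14435.
Within the partial block the first minute is 1800 frames and each further minute 1798, so 8 further minute boundaries passed. Total skipped labels = 18 × 33 + 2 × 8 = 610.
Non-drop label index = 607841 + 610 = 608451; at 30 labels/s that is 05:38:01:21, i.e. DF 05:38:01;21.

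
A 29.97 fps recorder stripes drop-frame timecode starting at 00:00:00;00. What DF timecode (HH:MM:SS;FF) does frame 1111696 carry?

10:18:13;20

Each 10-minute DF block holds 10 × 60 × 30 − 9 × 2 = 17982 frames. 1111696 ÷ 17982 → 61 full blocks, remainder 14794.
Within the partial block the first minute is 1800 frames and each further minute 1798, so 8 further minute boundaries passed. Total skipped labels = 18 × 61 + 2 × 8 = 1114.
Non-drop label index = 1111696 + 1114 = 1112810; at 30 labels/s that is 10:18:13:20, i.e. DF 10:18:13;20.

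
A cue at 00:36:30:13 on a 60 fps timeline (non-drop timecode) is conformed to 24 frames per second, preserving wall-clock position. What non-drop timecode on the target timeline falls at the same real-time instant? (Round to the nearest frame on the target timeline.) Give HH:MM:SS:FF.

Source frame index: (0×3600 + 36×60 + 30) × 60 + 13 = 131413.
Real time: 131413 / (60) = 131413/60 s.
Target frame: (131413/60) × (24) = 262826/5 ≈ 52565.200 → 52565.
At 24 labels/s: frame 52565 → 00:36:30:05.

00:36:30:05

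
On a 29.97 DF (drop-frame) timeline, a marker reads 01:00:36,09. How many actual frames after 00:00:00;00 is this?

Complete 10-minute blocks: 6, each 17982 frames → 107892.
Remaining 0 whole minutes in the current block: 0 frames.
Within the current minute: 36 × 30 + 9 = 1089. Total = 107892 + 0 + 1089 = 108981.

108981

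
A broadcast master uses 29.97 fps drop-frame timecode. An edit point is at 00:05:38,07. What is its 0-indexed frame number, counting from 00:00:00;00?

10137

Complete 10-minute blocks: 0, each 17982 frames → 0.
Remaining 5 whole minutes in the current block: 1800 + 4 × 1798 = 8992 frames.
Within the current minute: 38 × 30 + 7 − 2 = 1145 (labels ;00/;01 skipped at this minute). Total = 0 + 8992 + 1145 = 10137.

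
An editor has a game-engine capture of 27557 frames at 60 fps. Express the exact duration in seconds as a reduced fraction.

Running time = 27557 ÷ (60) = 27557 × 1/60 = 27557/60 s.

27557/60 seconds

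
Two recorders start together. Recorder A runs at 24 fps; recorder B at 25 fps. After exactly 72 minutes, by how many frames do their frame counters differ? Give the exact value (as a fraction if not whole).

72 min = 4320 s.
A emits 24 × 4320 = 103680 frames; B emits 25 × 4320 = 108000.
Difference = 4320 frames; B is ahead of A.

4320 frames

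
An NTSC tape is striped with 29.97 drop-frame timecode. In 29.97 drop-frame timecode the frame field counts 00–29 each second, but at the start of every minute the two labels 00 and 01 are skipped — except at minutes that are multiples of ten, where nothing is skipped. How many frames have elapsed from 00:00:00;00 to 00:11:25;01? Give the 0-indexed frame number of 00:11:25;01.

20531

Complete 10-minute blocks: 1, each 17982 frames → 17982.
Remaining 1 whole minute in the current block: 1800 + 0 × 1798 = 1800 frames.
Within the current minute: 25 × 30 + 1 − 2 = 749 (labels ;00/;01 skipped at this minute). Total = 17982 + 1800 + 749 = 20531.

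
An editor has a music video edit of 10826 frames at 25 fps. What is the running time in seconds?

433.04 seconds

Running time = 10826 / (25) = 433.04 s.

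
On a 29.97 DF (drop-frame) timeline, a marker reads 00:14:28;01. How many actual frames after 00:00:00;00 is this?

26015

As if non-drop at 30 labels/s: (0 × 3600 + 14 × 60 + 28) × 30 + 1 = 26041.
Minute boundaries passed: 14; those not divisible by 10: 14 − 1 = 13; dropped labels = 2 × 13 = 26.
Actual frame index = 26041 − 26 = 26015.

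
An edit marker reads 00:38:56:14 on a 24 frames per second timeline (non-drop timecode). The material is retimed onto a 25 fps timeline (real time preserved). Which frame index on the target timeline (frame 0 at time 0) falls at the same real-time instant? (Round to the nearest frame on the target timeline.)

Source frame index: (0×3600 + 38×60 + 56) × 24 + 14 = 56078.
Real time: 56078 / (24) = 28039/12 s.
Target frame: (28039/12) × (25) = 700975/12 ≈ 58414.583 → 58415.

frame 58415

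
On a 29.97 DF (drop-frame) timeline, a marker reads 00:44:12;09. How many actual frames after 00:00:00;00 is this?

As if non-drop at 30 labels/s: (0 × 3600 + 44 × 60 + 12) × 30 + 9 = 79569.
Minute boundaries passed: 44; those not divisible by 10: 44 − 4 = 40; dropped labels = 2 × 40 = 80.
Actual frame index = 79569 − 80 = 79489.

79489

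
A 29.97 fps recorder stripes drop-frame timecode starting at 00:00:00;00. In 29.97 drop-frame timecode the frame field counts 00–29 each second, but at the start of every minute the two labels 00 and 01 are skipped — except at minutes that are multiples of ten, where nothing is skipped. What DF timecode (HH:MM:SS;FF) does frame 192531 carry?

Each 10-minute DF block holds 10 × 60 × 30 − 9 × 2 = 17982 frames. 192531 ÷ 17982 → 10 full blocks, remainder 12711.
Within the partial block the first minute is 1800 frames and each further minute 1798, so 7 further minute boundaries passed. Total skipped labels = 18 × 10 + 2 × 7 = 194.
Non-drop label index = 192531 + 194 = 192725; at 30 labels/s that is 01:47:04:05, i.e. DF 01:47:04;05.

01:47:04;05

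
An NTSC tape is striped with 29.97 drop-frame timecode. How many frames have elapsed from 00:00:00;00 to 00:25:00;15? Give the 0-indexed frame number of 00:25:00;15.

44969

Complete 10-minute blocks: 2, each 17982 frames → 35964.
Remaining 5 whole minutes in the current block: 1800 + 4 × 1798 = 8992 frames.
Within the current minute: 0 × 30 + 15 − 2 = 13 (labels ;00/;01 skipped at this minute). Total = 35964 + 8992 + 13 = 44969.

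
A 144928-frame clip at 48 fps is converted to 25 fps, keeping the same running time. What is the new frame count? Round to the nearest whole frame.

Frames at target rate = 144928 × (25) / (48) = 226450/3 ≈ 75483.333.
Nearest whole frame: 75483.

75483 frames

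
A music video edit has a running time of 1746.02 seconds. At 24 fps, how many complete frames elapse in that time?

Frames = 1746.02 × 24 = 1047612/25 ≈ 41904.4800.
Complete frames: 41904.

41904 frames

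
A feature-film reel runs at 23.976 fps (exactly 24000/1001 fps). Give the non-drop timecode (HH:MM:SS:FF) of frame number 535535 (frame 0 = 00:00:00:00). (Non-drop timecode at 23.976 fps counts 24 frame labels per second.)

535535 ÷ 24 = 22313 full seconds, remainder 23 frames.
22313 s = 6 h 11 min 53 s.
Timecode: 06:11:53:23.

06:11:53:23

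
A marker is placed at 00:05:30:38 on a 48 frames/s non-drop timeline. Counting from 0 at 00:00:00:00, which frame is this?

15878

Total seconds to the label: (0 × 3600 + 5 × 60 + 30) = 330.
Frame index = 330 × 48 + 38 = 15878.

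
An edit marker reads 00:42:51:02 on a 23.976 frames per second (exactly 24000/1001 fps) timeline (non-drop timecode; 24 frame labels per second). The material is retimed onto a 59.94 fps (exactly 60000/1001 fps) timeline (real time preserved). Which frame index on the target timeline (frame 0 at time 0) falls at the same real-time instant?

frame 154265

Source frame index: (0×3600 + 42×60 + 51) × 24 + 2 = 61706.
Real time: 61706 / (24000/1001) = 30883853/12000 s.
Target frame: (30883853/12000) × (60000/1001) = 154265.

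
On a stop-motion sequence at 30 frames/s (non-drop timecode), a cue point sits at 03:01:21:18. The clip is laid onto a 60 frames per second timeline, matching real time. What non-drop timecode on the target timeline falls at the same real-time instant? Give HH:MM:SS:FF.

03:01:21:36

Source frame index: (3×3600 + 1×60 + 21) × 30 + 18 = 326448.
Real time: 326448 / (30) = 54408/5 s.
Target frame: (54408/5) × (60) = 652896.
At 60 labels/s: frame 652896 → 03:01:21:36.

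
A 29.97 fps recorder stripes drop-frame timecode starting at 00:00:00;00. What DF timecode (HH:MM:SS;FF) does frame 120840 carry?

01:07:12;02

Each 10-minute DF block holds 10 × 60 × 30 − 9 × 2 = 17982 frames. 120840 ÷ 17982 → 6 full blocks, remainder 12948.
Within the partial block the first minute is 1800 frames and each further minute 1798, so 7 further minute boundaries passed. Total skipped labels = 18 × 6 + 2 × 7 = 122.
Non-drop label index = 120840 + 122 = 120962; at 30 labels/s that is 01:07:12:02, i.e. DF 01:07:12;02.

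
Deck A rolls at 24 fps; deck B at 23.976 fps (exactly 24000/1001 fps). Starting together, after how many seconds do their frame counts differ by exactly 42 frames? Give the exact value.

The gap grows by |24000/1001 − 24| = 24/1001 frames per second.
Time for a 42-frame gap: 42 ÷ (24/1001) = 1751.75 s.

1751.75 seconds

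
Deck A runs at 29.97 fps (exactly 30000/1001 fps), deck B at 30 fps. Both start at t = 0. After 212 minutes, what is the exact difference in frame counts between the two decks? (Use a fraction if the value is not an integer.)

381600/1001 frames

212 min = 12720 s.
A emits 30000/1001 × 12720 = 381600000/1001 frames; B emits 30 × 12720 = 381600.
Difference = 381600/1001 frames (≈ 381.2188); B is ahead of A.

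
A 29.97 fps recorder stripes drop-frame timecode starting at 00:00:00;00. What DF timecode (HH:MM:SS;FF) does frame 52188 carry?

00:29:01;12

Each 10-minute DF block holds 10 × 60 × 30 − 9 × 2 = 17982 frames. 52188 ÷ 17982 → 2 full blocks, remainder 16224.
Within the partial block the first minute is 1800 frames and each further minute 1798, so 9 further minute boundaries passed. Total skipped labels = 18 × 2 + 2 × 9 = 54.
Non-drop label index = 52188 + 54 = 52242; at 30 labels/s that is 00:29:01:12, i.e. DF 00:29:01;12.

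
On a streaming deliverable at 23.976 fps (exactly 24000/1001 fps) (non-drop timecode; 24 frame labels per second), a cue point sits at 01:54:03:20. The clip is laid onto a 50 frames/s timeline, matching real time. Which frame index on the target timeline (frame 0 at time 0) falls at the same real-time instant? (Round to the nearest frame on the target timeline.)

frame 342534

Source frame index: (1×3600 + 54×60 + 3) × 24 + 20 = 164252.
Real time: 164252 / (24000/1001) = 41104063/6000 s.
Target frame: (41104063/6000) × (50) = 41104063/120 ≈ 342533.858 → 342534.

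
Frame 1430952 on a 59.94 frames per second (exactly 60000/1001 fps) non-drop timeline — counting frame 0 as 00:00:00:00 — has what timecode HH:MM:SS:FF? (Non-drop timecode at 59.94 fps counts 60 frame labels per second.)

06:37:29:12

1430952 ÷ 60 = 23849 full seconds, remainder 12 frames.
23849 s = 6 h 37 min 29 s.
Timecode: 06:37:29:12.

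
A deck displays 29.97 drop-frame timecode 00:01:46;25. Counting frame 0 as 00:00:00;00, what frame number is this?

3203

As if non-drop at 30 labels/s: (0 × 3600 + 1 × 60 + 46) × 30 + 25 = 3205.
Minute boundaries passed: 1; those not divisible by 10: 1 − 0 = 1; dropped labels = 2 × 1 = 2.
Actual frame index = 3205 − 2 = 3203.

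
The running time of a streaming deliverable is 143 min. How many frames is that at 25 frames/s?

214500 frames

143 min = 8580 s.
Frames = 8580 × 25 = 214500.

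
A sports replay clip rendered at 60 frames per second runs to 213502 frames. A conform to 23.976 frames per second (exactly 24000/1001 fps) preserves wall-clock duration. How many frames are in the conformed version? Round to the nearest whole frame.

85315 frames

Frames at target rate = 213502 × (24000/1001) / (60) = 85400800/1001 ≈ 85315.485.
Nearest whole frame: 85315.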